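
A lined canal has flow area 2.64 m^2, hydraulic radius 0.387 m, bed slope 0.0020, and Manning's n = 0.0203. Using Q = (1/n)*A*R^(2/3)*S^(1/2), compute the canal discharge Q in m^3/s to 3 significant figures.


Q = (1/0.0203) * 2.64 * 0.387^(2/3) * 0.0020^(1/2) = 3.09 m^3/s
Therefore the canal discharge Q = 3.09 m^3/s.


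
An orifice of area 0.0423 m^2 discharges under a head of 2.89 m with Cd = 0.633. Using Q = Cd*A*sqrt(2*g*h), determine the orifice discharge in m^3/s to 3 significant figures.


Q = 0.633 * 0.0423 * sqrt(2*9.81*2.89) = 0.202 m^3/s
Therefore the orifice discharge = 0.202 m^3/s.


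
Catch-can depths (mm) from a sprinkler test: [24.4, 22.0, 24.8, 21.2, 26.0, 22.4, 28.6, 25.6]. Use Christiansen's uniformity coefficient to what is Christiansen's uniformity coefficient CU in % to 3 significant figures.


Approach: apply Christiansen's uniformity coefficient, CU = (1 - mean_abs_deviation/mean)*100.
mean = 24.375 mm
mean |d_i - mean| = 1.8813 mm
CU = (1 - 1.8813/24.375)*100 = 92.3 %
Therefore Christiansen's uniformity coefficient CU = 92.3 %.


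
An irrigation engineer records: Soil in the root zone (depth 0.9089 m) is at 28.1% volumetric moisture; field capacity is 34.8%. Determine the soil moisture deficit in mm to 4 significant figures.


Approach: apply the soil moisture deficit relation, SMD = (FC - theta)/100 * depth * 1000.
SMD = (34.8 - 28.1)/100 * 0.9089 * 1000 = 60.90 mm
Therefore the soil moisture deficit = 60.90 mm.


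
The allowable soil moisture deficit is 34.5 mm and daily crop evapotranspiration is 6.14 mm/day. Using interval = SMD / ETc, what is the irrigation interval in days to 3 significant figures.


interval = 34.5 / 6.14 = 5.62 days
Therefore the irrigation interval = 5.62 days.


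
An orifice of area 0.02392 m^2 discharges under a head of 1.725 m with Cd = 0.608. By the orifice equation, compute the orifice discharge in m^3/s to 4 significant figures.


Approach: apply the orifice equation, Q = Cd*A*sqrt(2*g*h).
Q = 0.608 * 0.02392 * sqrt(2*9.81*1.725) = 0.08461 m^3/s
Therefore the orifice discharge = 0.08461 m^3/s.


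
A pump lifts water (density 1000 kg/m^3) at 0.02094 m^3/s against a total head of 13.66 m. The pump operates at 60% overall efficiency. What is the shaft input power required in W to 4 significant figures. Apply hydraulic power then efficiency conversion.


Approach: apply hydraulic power then efficiency conversion, P = rho*g*Q*H; P_in = P/eta.
Step 1 — hydraulic power (P = rho*g*Q*H):
  P = 1000 * 9.81 * 0.02094 * 13.66 = 2806.06 W
Step 2 — input power: P_in = P/eta = 2806.06 / 0.6 = 4677 W
Therefore the shaft input power required = 4677 W.


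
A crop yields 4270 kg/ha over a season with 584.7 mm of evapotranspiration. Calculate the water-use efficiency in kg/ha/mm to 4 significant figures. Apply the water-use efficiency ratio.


Approach: apply the water-use efficiency ratio, WUE = yield/ET.
WUE = 4270 / 584.7 = 7.303 kg/ha/mm
Therefore the water-use efficiency = 7.303 kg/ha/mm.


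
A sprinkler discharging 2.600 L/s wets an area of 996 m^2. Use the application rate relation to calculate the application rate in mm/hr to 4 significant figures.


Approach: apply the application rate relation, rate = (Q/A)*3600.
rate = (2.600 / 996) * 3600 = 9.398 mm/hr
Therefore the application rate = 9.398 mm/hr.


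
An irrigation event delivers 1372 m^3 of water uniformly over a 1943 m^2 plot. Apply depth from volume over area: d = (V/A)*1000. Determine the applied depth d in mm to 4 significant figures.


d = (1372 / 1943) * 1000 = 706.1 mm
Therefore the applied depth d = 706.1 mm.


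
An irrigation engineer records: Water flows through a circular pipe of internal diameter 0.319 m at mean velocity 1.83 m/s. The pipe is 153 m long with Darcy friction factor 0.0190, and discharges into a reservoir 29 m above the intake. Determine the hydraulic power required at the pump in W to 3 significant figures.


Approach: apply continuity + Darcy-Weisbach + hydraulic power, Q = A*v; hf = f*(L/D)*(v^2/(2g)); H = static + hf; P = rho*g*Q*H.
Step 1 — flow rate (continuity, Q = A*v):
  A = pi*(0.319/2)^2 = 0.079923 m^2
  Q = 0.079923 * 1.83 = 0.14626 m^3/s
Step 2 — friction head loss (Darcy-Weisbach):
  hf = 0.0190 * (153/0.319) * (1.83^2 / (2*9.81))
  hf = 1.5555 m
Step 3 — total head: H = 29 + 1.5555 = 30.555 m
Step 4 — hydraulic power (P = rho*g*Q*H):
  P = 1000 * 9.81 * 0.14626 * 30.555 = 43800 W
Therefore the hydraulic power required at the pump = 43800 W.


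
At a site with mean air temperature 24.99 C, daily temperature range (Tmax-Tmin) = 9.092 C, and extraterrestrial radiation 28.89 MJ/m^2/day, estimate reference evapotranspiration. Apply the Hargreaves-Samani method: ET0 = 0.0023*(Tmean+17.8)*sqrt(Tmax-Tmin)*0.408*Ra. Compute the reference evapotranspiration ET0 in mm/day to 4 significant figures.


ET0 = 0.0023*(24.99+17.8)*sqrt(9.092)*0.408*28.89 = 3.498 mm/day
Therefore the reference evapotranspiration ET0 = 3.498 mm/day.


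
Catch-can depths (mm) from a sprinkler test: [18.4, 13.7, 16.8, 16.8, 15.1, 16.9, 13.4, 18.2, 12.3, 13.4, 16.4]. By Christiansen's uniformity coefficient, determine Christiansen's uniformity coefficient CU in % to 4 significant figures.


Approach: apply Christiansen's uniformity coefficient, CU = (1 - mean_abs_deviation/mean)*100.
mean = 15.5818 mm
mean |d_i - mean| = 1.81983 mm
CU = (1 - 1.81983/15.5818)*100 = 88.32 %
Therefore Christiansen's uniformity coefficient CU = 88.32 %.


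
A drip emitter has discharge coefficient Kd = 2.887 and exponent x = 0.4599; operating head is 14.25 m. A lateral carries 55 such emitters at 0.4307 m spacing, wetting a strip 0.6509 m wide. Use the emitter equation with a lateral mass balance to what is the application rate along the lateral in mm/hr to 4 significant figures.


Approach: apply the emitter equation with a lateral mass balance, q = Kd*h^x; Q = n*q; rate = Q/(n*spacing*width).
Step 1 — single emitter flow (q = Kd*h^x):
  q = 2.887 * 14.25^0.4599 = 9.79685 L/hr
Step 2 — total lateral flow: Q = 55 * 9.79685 = 538.826 L/hr
Step 3 — wetted area: A = 55 * 0.4307 * 0.6509 = 15.4188 m^2
Step 4 — application rate: Q/A = 538.826/15.4188 = 34.95 mm/hr
Therefore the application rate along the lateral = 34.95 mm/hr.


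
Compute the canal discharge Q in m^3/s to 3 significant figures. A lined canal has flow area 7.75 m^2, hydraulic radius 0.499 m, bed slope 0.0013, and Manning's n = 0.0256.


Approach: apply Manning's equation, Q = (1/n)*A*R^(2/3)*S^(1/2).
Q = (1/0.0256) * 7.75 * 0.499^(2/3) * 0.0013^(1/2) = 6.87 m^3/s
Therefore the canal discharge Q = 6.87 m^3/s.


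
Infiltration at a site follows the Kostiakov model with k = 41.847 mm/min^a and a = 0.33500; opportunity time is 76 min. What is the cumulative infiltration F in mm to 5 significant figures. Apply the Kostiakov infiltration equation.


Approach: apply the Kostiakov infiltration equation, F = k*t^a.
F = 41.847 * 76^0.33500 = 178.54 mm
Therefore the cumulative infiltration F = 178.54 mm.


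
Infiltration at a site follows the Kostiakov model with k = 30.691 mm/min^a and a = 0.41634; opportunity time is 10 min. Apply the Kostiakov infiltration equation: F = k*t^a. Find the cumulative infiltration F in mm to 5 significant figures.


F = 30.691 * 10^0.41634 = 80.048 mm
Therefore the cumulative infiltration F = 80.048 mm.


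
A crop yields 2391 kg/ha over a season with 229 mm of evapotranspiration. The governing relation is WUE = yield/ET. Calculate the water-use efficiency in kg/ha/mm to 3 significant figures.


WUE = 2391 / 229 = 10.4 kg/ha/mm
Therefore the water-use efficiency = 10.4 kg/ha/mm.


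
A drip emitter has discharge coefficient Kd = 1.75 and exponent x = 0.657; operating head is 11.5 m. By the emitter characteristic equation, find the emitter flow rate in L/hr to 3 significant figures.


Approach: apply the emitter characteristic equation, q = Kd * h^x.
q = 1.75 * 11.5^0.657 = 8.71 L/hr
Therefore the emitter flow rate = 8.71 L/hr.


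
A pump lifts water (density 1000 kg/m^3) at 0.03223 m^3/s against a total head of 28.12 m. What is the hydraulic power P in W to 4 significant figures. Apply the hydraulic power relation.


Approach: apply the hydraulic power relation, P = rho*g*Q*H.
P = 1000 * 9.81 * 0.03223 * 28.12 = 8891 W
Therefore the hydraulic power P = 8891 W.


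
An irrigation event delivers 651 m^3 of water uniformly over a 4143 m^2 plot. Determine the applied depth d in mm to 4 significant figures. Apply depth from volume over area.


Approach: apply depth from volume over area, d = (V/A)*1000.
d = (651 / 4143) * 1000 = 157.1 mm
Therefore the applied depth d = 157.1 mm.


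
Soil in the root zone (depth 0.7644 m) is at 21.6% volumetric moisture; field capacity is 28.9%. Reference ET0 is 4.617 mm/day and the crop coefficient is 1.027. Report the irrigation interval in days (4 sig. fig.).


Approach: apply soil-water budget scheduling, SMD = (FC-theta)/100*depth*1000; ETc = ET0*Kc; interval = SMD/ETc.
Step 1 — soil moisture deficit:
  SMD = (28.9 - 21.6)/100 * 0.7644 * 1000 = 55.8012 mm
Step 2 — daily crop ET (ETc = ET0*Kc):
  ETc = 4.617 * 1.027 = 4.74166 mm/day
Step 3 — irrigation interval (SMD/ETc):
  interval = 55.8012 / 4.74166 = 11.77 days
Therefore the irrigation interval = 11.77 days.


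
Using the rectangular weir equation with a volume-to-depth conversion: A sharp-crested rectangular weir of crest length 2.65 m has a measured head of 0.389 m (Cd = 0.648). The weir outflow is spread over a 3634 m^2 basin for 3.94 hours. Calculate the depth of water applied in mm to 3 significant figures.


Approach: apply the rectangular weir equation with a volume-to-depth conversion, Q = (2/3)*Cd*L*sqrt(2g)*H^1.5; d = Q*t/A * 1000.
Step 1 — weir discharge:
  Q = (2/3)*0.648*2.65*sqrt(2*9.81)*0.389^1.5 = 1.2303 m^3/s
Step 2 — volume: V = 1.2303 * 3.94*3600 = 17450 m^3
Step 3 — depth: d = V/A * 1000 = 17450/3634 * 1000 = 4800 mm
Therefore the depth of water applied = 4800 mm.


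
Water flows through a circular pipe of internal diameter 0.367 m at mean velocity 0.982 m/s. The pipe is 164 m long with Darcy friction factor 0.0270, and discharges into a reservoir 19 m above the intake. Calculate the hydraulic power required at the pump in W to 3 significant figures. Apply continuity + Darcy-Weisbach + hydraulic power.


Approach: apply continuity + Darcy-Weisbach + hydraulic power, Q = A*v; hf = f*(L/D)*(v^2/(2g)); H = static + hf; P = rho*g*Q*H.
Step 1 — flow rate (continuity, Q = A*v):
  A = pi*(0.367/2)^2 = 0.10578 m^2
  Q = 0.10578 * 0.982 = 0.10388 m^3/s
Step 2 — friction head loss (Darcy-Weisbach):
  hf = 0.0270 * (164/0.367) * (0.982^2 / (2*9.81))
  hf = 0.59301 m
Step 3 — total head: H = 19 + 0.59301 = 19.593 m
Step 4 — hydraulic power (P = rho*g*Q*H):
  P = 1000 * 9.81 * 0.10388 * 19.593 = 20000 W
Therefore the hydraulic power required at the pump = 20000 W.


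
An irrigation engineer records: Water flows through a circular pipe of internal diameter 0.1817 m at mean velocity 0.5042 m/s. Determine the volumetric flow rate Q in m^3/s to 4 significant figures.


Approach: apply the continuity equation for pipe flow, Q = A * v with A = pi*(D/2)^2.
A = pi*(0.1817/2)^2 = 0.0259298 m^2
Q = 0.0259298 * 0.5042 = 0.01307 m^3/s
Therefore the volumetric flow rate Q = 0.01307 m^3/s.


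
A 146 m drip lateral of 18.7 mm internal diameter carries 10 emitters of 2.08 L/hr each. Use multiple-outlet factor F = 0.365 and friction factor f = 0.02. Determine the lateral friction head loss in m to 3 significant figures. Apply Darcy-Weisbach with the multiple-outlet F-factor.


Approach: apply Darcy-Weisbach with the multiple-outlet F-factor, Q = n*q/(3600*1000) m^3/s; v = Q/A; hf = F*f*(L/D)*(v^2/(2g)).
Q = 10*2.08/(3600*1000) = 5.7778e-06 m^3/s
A = pi*(18.7e-3/2)^2 = 2.7465e-04 m^2, so v = Q/A = 0.021037 m/s
hf = 0.365*0.02*(146/0.0187)*(0.021037^2/(2*9.81)) = 0.00129 m
Therefore the lateral friction head loss = 0.00129 m.


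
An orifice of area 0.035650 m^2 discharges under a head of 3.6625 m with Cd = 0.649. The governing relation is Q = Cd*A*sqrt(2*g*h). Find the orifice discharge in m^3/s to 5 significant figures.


Q = 0.649 * 0.035650 * sqrt(2*9.81*3.6625) = 0.19613 m^3/s
Therefore the orifice discharge = 0.19613 m^3/s.


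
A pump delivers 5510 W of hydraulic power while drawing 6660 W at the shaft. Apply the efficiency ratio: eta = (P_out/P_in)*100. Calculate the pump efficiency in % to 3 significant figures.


eta = (5510 / 6660) * 100 = 82.7 %
Therefore the pump efficiency = 82.7 %.


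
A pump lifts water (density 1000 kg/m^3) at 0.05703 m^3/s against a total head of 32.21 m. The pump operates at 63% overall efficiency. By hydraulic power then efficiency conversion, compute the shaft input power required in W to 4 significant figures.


Approach: apply hydraulic power then efficiency conversion, P = rho*g*Q*H; P_in = P/eta.
Step 1 — hydraulic power (P = rho*g*Q*H):
  P = 1000 * 9.81 * 0.05703 * 32.21 = 18020.3 W
Step 2 — input power: P_in = P/eta = 18020.3 / 0.63 = 28600 W
Therefore the shaft input power required = 28600 W.


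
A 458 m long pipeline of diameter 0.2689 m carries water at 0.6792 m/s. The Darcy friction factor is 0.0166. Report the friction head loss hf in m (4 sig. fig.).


Approach: apply the Darcy-Weisbach equation, hf = f*(L/D)*(v^2/(2g)).
hf = 0.0166 * (458/0.2689) * (0.6792^2 / (2*9.81))
hf = 0.6648 m
Therefore the friction head loss hf = 0.6648 m.


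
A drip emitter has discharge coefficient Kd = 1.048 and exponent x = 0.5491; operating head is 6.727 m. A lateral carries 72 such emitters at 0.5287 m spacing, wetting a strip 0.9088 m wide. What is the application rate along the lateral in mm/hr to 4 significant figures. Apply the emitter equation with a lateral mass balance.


Approach: apply the emitter equation with a lateral mass balance, q = Kd*h^x; Q = n*q; rate = Q/(n*spacing*width).
Step 1 — single emitter flow (q = Kd*h^x):
  q = 1.048 * 6.727^0.5491 = 2.98482 L/hr
Step 2 — total lateral flow: Q = 72 * 2.98482 = 214.907 L/hr
Step 3 — wetted area: A = 72 * 0.5287 * 0.9088 = 34.5947 m^2
Step 4 — application rate: Q/A = 214.907/34.5947 = 6.212 mm/hr
Therefore the application rate along the lateral = 6.212 mm/hr.


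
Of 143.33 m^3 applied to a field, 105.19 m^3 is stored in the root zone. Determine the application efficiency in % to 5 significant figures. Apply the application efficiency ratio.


Approach: apply the application efficiency ratio, Ea = (stored/applied)*100.
Ea = (105.19/143.33)*100 = 73.390 %
Therefore the application efficiency = 73.390 %.


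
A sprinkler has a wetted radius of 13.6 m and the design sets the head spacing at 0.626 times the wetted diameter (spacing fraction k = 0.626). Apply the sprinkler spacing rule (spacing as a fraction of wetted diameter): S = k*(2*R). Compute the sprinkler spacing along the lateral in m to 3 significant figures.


S = 0.626 * (2 * 13.6) = 17.0 m
Therefore the sprinkler spacing along the lateral = 17.0 m.


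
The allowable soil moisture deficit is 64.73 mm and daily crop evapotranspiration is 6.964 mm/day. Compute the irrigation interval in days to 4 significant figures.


Approach: apply the irrigation interval relation, interval = SMD / ETc.
interval = 64.73 / 6.964 = 9.295 days
Therefore the irrigation interval = 9.295 days.


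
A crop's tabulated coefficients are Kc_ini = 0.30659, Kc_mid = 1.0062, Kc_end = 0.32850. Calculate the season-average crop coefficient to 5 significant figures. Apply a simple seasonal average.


Approach: apply a simple seasonal average, Kc_avg = (Kc_ini + Kc_mid + Kc_end)/3.
Kc_avg = (0.30659 + 1.0062 + 0.32850)/3 = 0.54710
Therefore the season-average crop coefficient = 0.54710.


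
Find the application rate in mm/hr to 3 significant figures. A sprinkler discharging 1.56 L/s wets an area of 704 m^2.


Approach: apply the application rate relation, rate = (Q/A)*3600.
rate = (1.56 / 704) * 3600 = 7.98 mm/hr
Therefore the application rate = 7.98 mm/hr.


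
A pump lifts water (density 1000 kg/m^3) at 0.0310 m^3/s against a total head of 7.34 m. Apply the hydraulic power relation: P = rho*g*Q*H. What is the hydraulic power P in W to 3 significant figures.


P = 1000 * 9.81 * 0.0310 * 7.34 = 2230 W
Therefore the hydraulic power P = 2230 W.


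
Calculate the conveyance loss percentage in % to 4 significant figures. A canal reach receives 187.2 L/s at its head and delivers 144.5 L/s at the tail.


Approach: apply the conveyance loss ratio, loss% = ((Q_head - Q_tail)/Q_head)*100.
loss = ((187.2 - 144.5)/187.2)*100 = 22.81 %
Therefore the conveyance loss percentage = 22.81 %.


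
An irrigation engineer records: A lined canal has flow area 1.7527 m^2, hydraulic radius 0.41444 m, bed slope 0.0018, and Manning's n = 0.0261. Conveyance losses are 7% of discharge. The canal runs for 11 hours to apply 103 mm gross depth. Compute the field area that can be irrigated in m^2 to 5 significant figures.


Approach: apply Manning's equation with a conveyance and depth budget, Q = (1/n)*A*R^(2/3)*S^(1/2); Q_field = Q*(1-loss); Area = Q_field*t/(d/1000).
Step 1 — canal discharge (Manning's equation):
  Q = (1/0.0261) * 1.7527 * 0.41444^(2/3) * 0.0018^(1/2) = 1.583718 m^3/s
Step 2 — delivered flow: Q_field = 1.583718*(1 - 7/100) = 1.472857 m^3/s
Step 3 — volume delivered: V = 1.472857 * 11*3600 = 58325.16 m^3
Step 4 — area served: A = V / (depth/1000) = 58325.16 / 0.103 = 566260 m^2
Therefore the field area that can be irrigated = 566260 m^2.


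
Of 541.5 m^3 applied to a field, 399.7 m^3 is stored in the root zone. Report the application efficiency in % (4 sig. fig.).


Approach: apply the application efficiency ratio, Ea = (stored/applied)*100.
Ea = (399.7/541.5)*100 = 73.81 %
Therefore the application efficiency = 73.81 %.


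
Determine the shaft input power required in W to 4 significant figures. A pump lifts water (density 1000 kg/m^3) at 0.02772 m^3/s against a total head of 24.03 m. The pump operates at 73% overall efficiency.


Approach: apply hydraulic power then efficiency conversion, P = rho*g*Q*H; P_in = P/eta.
Step 1 — hydraulic power (P = rho*g*Q*H):
  P = 1000 * 9.81 * 0.02772 * 24.03 = 6534.55 W
Step 2 — input power: P_in = P/eta = 6534.55 / 0.73 = 8951 W
Therefore the shaft input power required = 8951 W.


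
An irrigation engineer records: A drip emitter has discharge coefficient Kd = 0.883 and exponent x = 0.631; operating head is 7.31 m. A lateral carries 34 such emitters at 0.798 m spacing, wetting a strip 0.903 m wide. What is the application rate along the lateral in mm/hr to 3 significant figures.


Approach: apply the emitter equation with a lateral mass balance, q = Kd*h^x; Q = n*q; rate = Q/(n*spacing*width).
Step 1 — single emitter flow (q = Kd*h^x):
  q = 0.883 * 7.31^0.631 = 3.0981 L/hr
Step 2 — total lateral flow: Q = 34 * 3.0981 = 105.33 L/hr
Step 3 — wetted area: A = 34 * 0.798 * 0.903 = 24.500 m^2
Step 4 — application rate: Q/A = 105.33/24.500 = 4.30 mm/hr
Therefore the application rate along the lateral = 4.30 mm/hr.


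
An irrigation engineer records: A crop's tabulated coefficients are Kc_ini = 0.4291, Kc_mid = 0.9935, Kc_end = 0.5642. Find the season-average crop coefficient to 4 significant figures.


Approach: apply a simple seasonal average, Kc_avg = (Kc_ini + Kc_mid + Kc_end)/3.
Kc_avg = (0.4291 + 0.9935 + 0.5642)/3 = 0.6623
Therefore the season-average crop coefficient = 0.6623.


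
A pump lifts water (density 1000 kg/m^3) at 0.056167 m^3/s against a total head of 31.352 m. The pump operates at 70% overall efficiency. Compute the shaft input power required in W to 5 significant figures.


Approach: apply hydraulic power then efficiency conversion, P = rho*g*Q*H; P_in = P/eta.
Step 1 — hydraulic power (P = rho*g*Q*H):
  P = 1000 * 9.81 * 0.056167 * 31.352 = 17274.90 W
Step 2 — input power: P_in = P/eta = 17274.90 / 0.7 = 24678 W
Therefore the shaft input power required = 24678 W.


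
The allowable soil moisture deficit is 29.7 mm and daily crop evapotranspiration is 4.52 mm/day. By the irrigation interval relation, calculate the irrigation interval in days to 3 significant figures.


Approach: apply the irrigation interval relation, interval = SMD / ETc.
interval = 29.7 / 4.52 = 6.57 days
Therefore the irrigation interval = 6.57 days.


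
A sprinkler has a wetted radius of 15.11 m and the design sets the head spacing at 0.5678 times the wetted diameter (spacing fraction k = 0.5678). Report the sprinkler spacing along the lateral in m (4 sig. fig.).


Approach: apply the sprinkler spacing rule (spacing as a fraction of wetted diameter), S = k*(2*R).
S = 0.5678 * (2 * 15.11) = 17.16 m
Therefore the sprinkler spacing along the lateral = 17.16 m.


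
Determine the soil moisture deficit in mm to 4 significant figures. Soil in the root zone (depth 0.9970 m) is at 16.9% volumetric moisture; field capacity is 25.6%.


Approach: apply the soil moisture deficit relation, SMD = (FC - theta)/100 * depth * 1000.
SMD = (25.6 - 16.9)/100 * 0.9970 * 1000 = 86.74 mm
Therefore the soil moisture deficit = 86.74 mm.


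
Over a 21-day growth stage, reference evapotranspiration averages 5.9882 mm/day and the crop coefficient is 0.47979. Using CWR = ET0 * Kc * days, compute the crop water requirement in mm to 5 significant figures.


CWR = 5.9882 * 0.47979 * 21 = 60.335 mm
Therefore the crop water requirement = 60.335 mm.


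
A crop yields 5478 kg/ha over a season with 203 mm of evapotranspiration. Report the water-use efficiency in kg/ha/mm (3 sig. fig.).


Approach: apply the water-use efficiency ratio, WUE = yield/ET.
WUE = 5478 / 203 = 27.0 kg/ha/mm
Therefore the water-use efficiency = 27.0 kg/ha/mm.


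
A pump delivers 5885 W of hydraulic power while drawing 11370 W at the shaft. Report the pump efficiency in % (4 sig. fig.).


Approach: apply the efficiency ratio, eta = (P_out/P_in)*100.
eta = (5885 / 11370) * 100 = 51.76 %
Therefore the pump efficiency = 51.76 %.


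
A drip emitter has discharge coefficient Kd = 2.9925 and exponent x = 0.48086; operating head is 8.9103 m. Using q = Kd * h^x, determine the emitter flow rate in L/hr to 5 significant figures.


q = 2.9925 * 8.9103^0.48086 = 8.5664 L/hr
Therefore the emitter flow rate = 8.5664 L/hr.


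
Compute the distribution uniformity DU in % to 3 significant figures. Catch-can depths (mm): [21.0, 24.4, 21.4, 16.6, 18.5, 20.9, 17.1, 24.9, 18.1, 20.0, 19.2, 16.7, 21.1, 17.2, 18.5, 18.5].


Approach: apply the low-quarter distribution uniformity, DU = (mean of lowest quarter of readings / overall mean)*100.
sorted lowest 4 of 16: [16.6, 16.7, 17.1, 17.2] -> mean = 16.900 mm
overall mean = 19.631 mm
DU = (16.900/19.631)*100 = 86.1 %
Therefore the distribution uniformity DU = 86.1 %.


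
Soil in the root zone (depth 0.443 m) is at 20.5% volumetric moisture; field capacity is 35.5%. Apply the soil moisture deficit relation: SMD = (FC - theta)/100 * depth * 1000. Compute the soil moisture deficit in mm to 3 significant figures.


SMD = (35.5 - 20.5)/100 * 0.443 * 1000 = 66.4 mm
Therefore the soil moisture deficit = 66.4 mm.


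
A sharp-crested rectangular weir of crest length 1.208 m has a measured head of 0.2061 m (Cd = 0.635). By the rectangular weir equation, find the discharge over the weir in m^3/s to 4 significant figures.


Approach: apply the rectangular weir equation, Q = (2/3)*Cd*L*sqrt(2g)*H^1.5.
Q = (2/3)*0.635*1.208*sqrt(2*9.81)*0.2061^1.5 = 0.2119 m^3/s
Therefore the discharge over the weir = 0.2119 m^3/s.


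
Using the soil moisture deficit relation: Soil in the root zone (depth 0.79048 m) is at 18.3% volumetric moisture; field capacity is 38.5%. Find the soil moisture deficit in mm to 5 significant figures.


Approach: apply the soil moisture deficit relation, SMD = (FC - theta)/100 * depth * 1000.
SMD = (38.5 - 18.3)/100 * 0.79048 * 1000 = 159.68 mm
Therefore the soil moisture deficit = 159.68 mm.


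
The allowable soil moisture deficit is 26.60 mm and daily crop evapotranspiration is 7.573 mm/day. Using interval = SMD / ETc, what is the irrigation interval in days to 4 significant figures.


interval = 26.60 / 7.573 = 3.512 days
Therefore the irrigation interval = 3.512 days.


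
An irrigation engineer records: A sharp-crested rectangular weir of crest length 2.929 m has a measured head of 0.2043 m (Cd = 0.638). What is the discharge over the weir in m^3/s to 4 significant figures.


Approach: apply the rectangular weir equation, Q = (2/3)*Cd*L*sqrt(2g)*H^1.5.
Q = (2/3)*0.638*2.929*sqrt(2*9.81)*0.2043^1.5 = 0.5096 m^3/s
Therefore the discharge over the weir = 0.5096 m^3/s.


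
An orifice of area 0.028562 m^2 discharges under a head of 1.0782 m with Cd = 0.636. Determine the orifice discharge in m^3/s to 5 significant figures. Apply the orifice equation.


Approach: apply the orifice equation, Q = Cd*A*sqrt(2*g*h).
Q = 0.636 * 0.028562 * sqrt(2*9.81*1.0782) = 0.083550 m^3/s
Therefore the orifice discharge = 0.083550 m^3/s.


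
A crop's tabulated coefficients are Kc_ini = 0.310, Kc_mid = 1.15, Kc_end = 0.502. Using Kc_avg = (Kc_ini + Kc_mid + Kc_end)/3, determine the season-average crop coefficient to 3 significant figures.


Kc_avg = (0.310 + 1.15 + 0.502)/3 = 0.654
Therefore the season-average crop coefficient = 0.654.


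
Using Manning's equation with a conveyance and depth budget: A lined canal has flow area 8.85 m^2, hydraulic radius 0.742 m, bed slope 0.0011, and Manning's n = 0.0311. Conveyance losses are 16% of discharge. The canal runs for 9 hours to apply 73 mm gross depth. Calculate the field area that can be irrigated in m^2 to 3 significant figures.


Approach: apply Manning's equation with a conveyance and depth budget, Q = (1/n)*A*R^(2/3)*S^(1/2); Q_field = Q*(1-loss); Area = Q_field*t/(d/1000).
Step 1 — canal discharge (Manning's equation):
  Q = (1/0.0311) * 8.85 * 0.742^(2/3) * 0.0011^(1/2) = 7.7354 m^3/s
Step 2 — delivered flow: Q_field = 7.7354*(1 - 16/100) = 6.4977 m^3/s
Step 3 — volume delivered: V = 6.4977 * 9*3600 = 210530 m^3
Step 4 — area served: A = V / (depth/1000) = 210530 / 0.073 = 2880000 m^2
Therefore the field area that can be irrigated = 2880000 m^2.


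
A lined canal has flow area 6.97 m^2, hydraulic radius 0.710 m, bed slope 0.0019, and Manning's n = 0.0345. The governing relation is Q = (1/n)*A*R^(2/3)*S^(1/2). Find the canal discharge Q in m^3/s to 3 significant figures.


Q = (1/0.0345) * 6.97 * 0.710^(2/3) * 0.0019^(1/2) = 7.01 m^3/s
Therefore the canal discharge Q = 7.01 m^3/s.


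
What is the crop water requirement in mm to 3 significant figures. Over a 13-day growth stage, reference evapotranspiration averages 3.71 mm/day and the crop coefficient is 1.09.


Approach: apply the crop water requirement relation, CWR = ET0 * Kc * days.
CWR = 3.71 * 1.09 * 13 = 52.6 mm
Therefore the crop water requirement = 52.6 mm.


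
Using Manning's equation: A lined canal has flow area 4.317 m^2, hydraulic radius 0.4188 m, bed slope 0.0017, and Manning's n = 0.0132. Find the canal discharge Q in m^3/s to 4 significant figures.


Approach: apply Manning's equation, Q = (1/n)*A*R^(2/3)*S^(1/2).
Q = (1/0.0132) * 4.317 * 0.4188^(2/3) * 0.0017^(1/2) = 7.548 m^3/s
Therefore the canal discharge Q = 7.548 m^3/s.


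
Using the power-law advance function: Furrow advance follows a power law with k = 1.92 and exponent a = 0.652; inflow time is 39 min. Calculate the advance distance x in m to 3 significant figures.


Approach: apply the power-law advance function, x = k*t^a.
x = 1.92 * 39^0.652 = 20.9 m
Therefore the advance distance x = 20.9 m.


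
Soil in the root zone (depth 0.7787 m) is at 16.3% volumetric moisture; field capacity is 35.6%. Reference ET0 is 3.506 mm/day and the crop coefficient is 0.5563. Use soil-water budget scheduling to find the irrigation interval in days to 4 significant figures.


Approach: apply soil-water budget scheduling, SMD = (FC-theta)/100*depth*1000; ETc = ET0*Kc; interval = SMD/ETc.
Step 1 — soil moisture deficit:
  SMD = (35.6 - 16.3)/100 * 0.7787 * 1000 = 150.289 mm
Step 2 — daily crop ET (ETc = ET0*Kc):
  ETc = 3.506 * 0.5563 = 1.95039 mm/day
Step 3 — irrigation interval (SMD/ETc):
  interval = 150.289 / 1.95039 = 77.06 days
Therefore the irrigation interval = 77.06 days.


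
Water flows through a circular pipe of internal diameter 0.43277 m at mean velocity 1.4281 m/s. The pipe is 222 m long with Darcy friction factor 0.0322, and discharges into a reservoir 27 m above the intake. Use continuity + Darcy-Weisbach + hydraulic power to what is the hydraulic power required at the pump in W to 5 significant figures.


Approach: apply continuity + Darcy-Weisbach + hydraulic power, Q = A*v; hf = f*(L/D)*(v^2/(2g)); H = static + hf; P = rho*g*Q*H.
Step 1 — flow rate (continuity, Q = A*v):
  A = pi*(0.43277/2)^2 = 0.1470971 m^2
  Q = 0.1470971 * 1.4281 = 0.2100694 m^3/s
Step 2 — friction head loss (Darcy-Weisbach):
  hf = 0.0322 * (222/0.43277) * (1.4281^2 / (2*9.81))
  hf = 1.716999 m
Step 3 — total head: H = 27 + 1.716999 = 28.71700 m
Step 4 — hydraulic power (P = rho*g*Q*H):
  P = 1000 * 9.81 * 0.2100694 * 28.71700 = 59179 W
Therefore the hydraulic power required at the pump = 59179 W.


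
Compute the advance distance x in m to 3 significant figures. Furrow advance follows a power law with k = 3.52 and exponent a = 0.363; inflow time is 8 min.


Approach: apply the power-law advance function, x = k*t^a.
x = 3.52 * 8^0.363 = 7.49 m
Therefore the advance distance x = 7.49 m.


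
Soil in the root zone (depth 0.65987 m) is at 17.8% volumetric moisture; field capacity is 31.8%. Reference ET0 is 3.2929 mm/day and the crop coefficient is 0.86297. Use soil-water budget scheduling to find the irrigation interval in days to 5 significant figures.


Approach: apply soil-water budget scheduling, SMD = (FC-theta)/100*depth*1000; ETc = ET0*Kc; interval = SMD/ETc.
Step 1 — soil moisture deficit:
  SMD = (31.8 - 17.8)/100 * 0.65987 * 1000 = 92.38180 mm
Step 2 — daily crop ET (ETc = ET0*Kc):
  ETc = 3.2929 * 0.86297 = 2.841674 mm/day
Step 3 — irrigation interval (SMD/ETc):
  interval = 92.38180 / 2.841674 = 32.510 days
Therefore the irrigation interval = 32.510 days.


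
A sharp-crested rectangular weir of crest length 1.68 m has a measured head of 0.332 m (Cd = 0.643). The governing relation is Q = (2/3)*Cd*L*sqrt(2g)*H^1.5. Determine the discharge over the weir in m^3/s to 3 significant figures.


Q = (2/3)*0.643*1.68*sqrt(2*9.81)*0.332^1.5 = 0.610 m^3/s
Therefore the discharge over the weir = 0.610 m^3/s.


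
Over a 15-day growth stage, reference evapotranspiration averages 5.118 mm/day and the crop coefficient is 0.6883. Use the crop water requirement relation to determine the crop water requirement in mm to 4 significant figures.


Approach: apply the crop water requirement relation, CWR = ET0 * Kc * days.
CWR = 5.118 * 0.6883 * 15 = 52.84 mm
Therefore the crop water requirement = 52.84 mm.


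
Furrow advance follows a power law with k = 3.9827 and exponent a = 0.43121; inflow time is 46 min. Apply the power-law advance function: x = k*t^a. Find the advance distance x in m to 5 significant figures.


x = 3.9827 * 46^0.43121 = 20.758 m
Therefore the advance distance x = 20.758 m.


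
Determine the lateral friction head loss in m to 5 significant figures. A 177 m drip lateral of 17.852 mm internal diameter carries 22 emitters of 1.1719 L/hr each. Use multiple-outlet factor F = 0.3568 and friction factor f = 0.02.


Approach: apply Darcy-Weisbach with the multiple-outlet F-factor, Q = n*q/(3600*1000) m^3/s; v = Q/A; hf = F*f*(L/D)*(v^2/(2g)).
Q = 22*1.1719/(3600*1000) = 7.161611e-06 m^3/s
A = pi*(17.852e-3/2)^2 = 2.503016e-04 m^2, so v = Q/A = 0.02861193 m/s
hf = 0.3568*0.02*(177/0.017852)*(0.02861193^2/(2*9.81)) = 0.0029521 m
Therefore the lateral friction head loss = 0.0029521 m.


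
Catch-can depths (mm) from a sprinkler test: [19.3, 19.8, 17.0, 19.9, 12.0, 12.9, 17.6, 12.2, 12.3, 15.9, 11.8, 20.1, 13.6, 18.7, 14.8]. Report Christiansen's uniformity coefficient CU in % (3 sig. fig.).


Approach: apply Christiansen's uniformity coefficient, CU = (1 - mean_abs_deviation/mean)*100.
mean = 15.860 mm
mean |d_i - mean| = 2.8560 mm
CU = (1 - 2.8560/15.860)*100 = 82.0 %
Therefore Christiansen's uniformity coefficient CU = 82.0 %.


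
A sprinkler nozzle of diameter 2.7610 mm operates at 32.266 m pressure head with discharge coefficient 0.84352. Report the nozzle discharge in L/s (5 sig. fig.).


Approach: apply the orifice equation, Q = Cd*A*sqrt(2*g*h), A = pi*(d/2)^2.
A = pi*(2.7610e-3/2)^2 = 5.987185e-06 m^2
Q = 0.84352 * 5.987185e-06 * sqrt(2*9.81*32.266) * 1000 = 0.12707 L/s
Therefore the nozzle discharge = 0.12707 L/s.


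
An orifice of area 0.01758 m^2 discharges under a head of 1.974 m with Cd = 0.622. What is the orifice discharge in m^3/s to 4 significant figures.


Approach: apply the orifice equation, Q = Cd*A*sqrt(2*g*h).
Q = 0.622 * 0.01758 * sqrt(2*9.81*1.974) = 0.06805 m^3/s
Therefore the orifice discharge = 0.06805 m^3/s.


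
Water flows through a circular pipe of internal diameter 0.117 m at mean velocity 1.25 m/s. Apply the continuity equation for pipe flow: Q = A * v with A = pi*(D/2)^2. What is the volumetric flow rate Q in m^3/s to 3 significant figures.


A = pi*(0.117/2)^2 = 0.010751 m^2
Q = 0.010751 * 1.25 = 0.0134 m^3/s
Therefore the volumetric flow rate Q = 0.0134 m^3/s.


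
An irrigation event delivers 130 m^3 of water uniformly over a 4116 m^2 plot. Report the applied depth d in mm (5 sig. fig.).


Approach: apply depth from volume over area, d = (V/A)*1000.
d = (130 / 4116) * 1000 = 31.584 mm
Therefore the applied depth d = 31.584 mm.


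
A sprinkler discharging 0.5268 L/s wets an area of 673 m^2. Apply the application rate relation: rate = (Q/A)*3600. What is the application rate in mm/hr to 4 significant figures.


rate = (0.5268 / 673) * 3600 = 2.818 mm/hr
Therefore the application rate = 2.818 mm/hr.


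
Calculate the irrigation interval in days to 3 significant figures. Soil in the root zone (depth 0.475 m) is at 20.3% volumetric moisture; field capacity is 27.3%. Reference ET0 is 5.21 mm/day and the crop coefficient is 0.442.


Approach: apply soil-water budget scheduling, SMD = (FC-theta)/100*depth*1000; ETc = ET0*Kc; interval = SMD/ETc.
Step 1 — soil moisture deficit:
  SMD = (27.3 - 20.3)/100 * 0.475 * 1000 = 33.250 mm
Step 2 — daily crop ET (ETc = ET0*Kc):
  ETc = 5.21 * 0.442 = 2.3028 mm/day
Step 3 — irrigation interval (SMD/ETc):
  interval = 33.250 / 2.3028 = 14.4 days
Therefore the irrigation interval = 14.4 days.


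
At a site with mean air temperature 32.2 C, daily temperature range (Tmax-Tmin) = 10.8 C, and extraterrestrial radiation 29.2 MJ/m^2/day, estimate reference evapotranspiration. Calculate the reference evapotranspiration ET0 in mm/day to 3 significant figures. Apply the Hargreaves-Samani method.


Approach: apply the Hargreaves-Samani method, ET0 = 0.0023*(Tmean+17.8)*sqrt(Tmax-Tmin)*0.408*Ra.
ET0 = 0.0023*(32.2+17.8)*sqrt(10.8)*0.408*29.2 = 4.50 mm/day
Therefore the reference evapotranspiration ET0 = 4.50 mm/day.


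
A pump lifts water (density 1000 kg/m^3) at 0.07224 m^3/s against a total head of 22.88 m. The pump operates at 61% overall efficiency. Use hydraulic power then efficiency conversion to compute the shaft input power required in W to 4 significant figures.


Approach: apply hydraulic power then efficiency conversion, P = rho*g*Q*H; P_in = P/eta.
Step 1 — hydraulic power (P = rho*g*Q*H):
  P = 1000 * 9.81 * 0.07224 * 22.88 = 16214.5 W
Step 2 — input power: P_in = P/eta = 16214.5 / 0.61 = 26580 W
Therefore the shaft input power required = 26580 W.


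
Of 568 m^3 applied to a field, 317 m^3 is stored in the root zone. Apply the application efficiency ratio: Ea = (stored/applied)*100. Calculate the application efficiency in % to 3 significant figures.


Ea = (317/568)*100 = 55.8 %
Therefore the application efficiency = 55.8 %.


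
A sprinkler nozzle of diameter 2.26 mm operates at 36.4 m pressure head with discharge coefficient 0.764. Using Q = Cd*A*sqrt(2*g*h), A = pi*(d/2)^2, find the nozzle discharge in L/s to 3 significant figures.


A = pi*(2.26e-3/2)^2 = 4.0115e-06 m^2
Q = 0.764 * 4.0115e-06 * sqrt(2*9.81*36.4) * 1000 = 0.0819 L/s
Therefore the nozzle discharge = 0.0819 L/s.


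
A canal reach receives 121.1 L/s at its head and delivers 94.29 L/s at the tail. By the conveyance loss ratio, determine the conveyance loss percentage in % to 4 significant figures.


Approach: apply the conveyance loss ratio, loss% = ((Q_head - Q_tail)/Q_head)*100.
loss = ((121.1 - 94.29)/121.1)*100 = 22.14 %
Therefore the conveyance loss percentage = 22.14 %.


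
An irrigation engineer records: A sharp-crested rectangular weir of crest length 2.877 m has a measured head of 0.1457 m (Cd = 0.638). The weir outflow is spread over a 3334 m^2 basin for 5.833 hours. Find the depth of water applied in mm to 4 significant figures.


Approach: apply the rectangular weir equation with a volume-to-depth conversion, Q = (2/3)*Cd*L*sqrt(2g)*H^1.5; d = Q*t/A * 1000.
Step 1 — weir discharge:
  Q = (2/3)*0.638*2.877*sqrt(2*9.81)*0.1457^1.5 = 0.301445 m^3/s
Step 2 — volume: V = 0.301445 * 5.833*3600 = 6329.98 m^3
Step 3 — depth: d = V/A * 1000 = 6329.98/3334 * 1000 = 1899 mm
Therefore the depth of water applied = 1899 mm.


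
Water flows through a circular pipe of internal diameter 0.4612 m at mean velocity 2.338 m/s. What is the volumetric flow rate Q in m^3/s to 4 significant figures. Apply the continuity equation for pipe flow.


Approach: apply the continuity equation for pipe flow, Q = A * v with A = pi*(D/2)^2.
A = pi*(0.4612/2)^2 = 0.167058 m^2
Q = 0.167058 * 2.338 = 0.3906 m^3/s
Therefore the volumetric flow rate Q = 0.3906 m^3/s.


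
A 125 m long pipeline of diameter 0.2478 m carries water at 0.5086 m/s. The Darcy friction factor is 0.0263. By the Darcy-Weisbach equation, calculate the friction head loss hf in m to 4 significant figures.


Approach: apply the Darcy-Weisbach equation, hf = f*(L/D)*(v^2/(2g)).
hf = 0.0263 * (125/0.2478) * (0.5086^2 / (2*9.81))
hf = 0.1749 m
Therefore the friction head loss hf = 0.1749 m.


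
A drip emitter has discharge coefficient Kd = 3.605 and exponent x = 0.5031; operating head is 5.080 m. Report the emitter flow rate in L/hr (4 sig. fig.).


Approach: apply the emitter characteristic equation, q = Kd * h^x.
q = 3.605 * 5.080^0.5031 = 8.166 L/hr
Therefore the emitter flow rate = 8.166 L/hr.


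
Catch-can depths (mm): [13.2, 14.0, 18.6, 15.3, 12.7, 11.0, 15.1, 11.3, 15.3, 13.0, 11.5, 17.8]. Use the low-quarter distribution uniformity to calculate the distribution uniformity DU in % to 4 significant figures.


Approach: apply the low-quarter distribution uniformity, DU = (mean of lowest quarter of readings / overall mean)*100.
sorted lowest 3 of 12: [11.0, 11.3, 11.5] -> mean = 11.2667 mm
overall mean = 14.0667 mm
DU = (11.2667/14.0667)*100 = 80.09 %
Therefore the distribution uniformity DU = 80.09 %.


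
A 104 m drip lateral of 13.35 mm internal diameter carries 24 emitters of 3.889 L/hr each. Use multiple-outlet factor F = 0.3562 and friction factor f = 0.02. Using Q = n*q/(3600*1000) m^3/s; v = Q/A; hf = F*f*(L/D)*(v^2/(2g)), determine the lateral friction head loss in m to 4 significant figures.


Q = 24*3.889/(3600*1000) = 2.59267e-05 m^3/s
A = pi*(13.35e-3/2)^2 = 1.39976e-04 m^2, so v = Q/A = 0.185223 m/s
hf = 0.3562*0.02*(104/0.01335)*(0.185223^2/(2*9.81)) = 0.09704 m
Therefore the lateral friction head loss = 0.09704 m.


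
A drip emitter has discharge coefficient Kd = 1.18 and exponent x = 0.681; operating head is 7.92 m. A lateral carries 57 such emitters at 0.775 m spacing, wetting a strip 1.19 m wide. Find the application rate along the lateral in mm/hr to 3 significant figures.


Approach: apply the emitter equation with a lateral mass balance, q = Kd*h^x; Q = n*q; rate = Q/(n*spacing*width).
Step 1 — single emitter flow (q = Kd*h^x):
  q = 1.18 * 7.92^0.681 = 4.8296 L/hr
Step 2 — total lateral flow: Q = 57 * 4.8296 = 275.29 L/hr
Step 3 — wetted area: A = 57 * 0.775 * 1.19 = 52.568 m^2
Step 4 — application rate: Q/A = 275.29/52.568 = 5.24 mm/hr
Therefore the application rate along the lateral = 5.24 mm/hr.
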